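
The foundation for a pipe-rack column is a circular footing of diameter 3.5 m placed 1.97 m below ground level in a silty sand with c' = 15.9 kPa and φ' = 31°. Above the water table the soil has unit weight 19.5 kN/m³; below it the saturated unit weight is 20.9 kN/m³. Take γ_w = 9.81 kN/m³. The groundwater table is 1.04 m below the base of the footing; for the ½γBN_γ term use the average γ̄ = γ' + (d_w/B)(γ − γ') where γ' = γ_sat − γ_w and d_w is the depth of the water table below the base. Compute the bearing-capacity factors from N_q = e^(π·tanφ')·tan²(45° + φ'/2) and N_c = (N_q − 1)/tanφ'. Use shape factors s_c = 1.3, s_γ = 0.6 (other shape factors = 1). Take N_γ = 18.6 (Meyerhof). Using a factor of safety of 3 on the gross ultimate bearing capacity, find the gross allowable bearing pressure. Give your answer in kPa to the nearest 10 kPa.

N_q = e^(π·tan31°)·tan²(60.5°) = 20.63; N_c = (N_q − 1)/tanφ' = 32.67.
Effective surcharge at the founding depth q = γ·D_f = 19.5 × 1.97 = 38.415 kPa.
With d_w = 1.04 m < B, γ̄ = 11.09 + (1.04/3.5) × (19.5 − 11.09) = 13.589 kN/m³.
q_ult = c·N_c·s_c + q·N_q + 0.5·γ·B·N_γ·s_γ
     = 15.9 × 32.671 × 1.3 + 38.415 × 20.631 + 0.5 × 13.589 × 3.5 × 18.6 × 0.6
     = 675.31 + 792.53 + 265.39 = 1733.2 kPa.
q_all = 1733.2 / 3 = 577.75 kPa.

q_all ≈ 580 kPa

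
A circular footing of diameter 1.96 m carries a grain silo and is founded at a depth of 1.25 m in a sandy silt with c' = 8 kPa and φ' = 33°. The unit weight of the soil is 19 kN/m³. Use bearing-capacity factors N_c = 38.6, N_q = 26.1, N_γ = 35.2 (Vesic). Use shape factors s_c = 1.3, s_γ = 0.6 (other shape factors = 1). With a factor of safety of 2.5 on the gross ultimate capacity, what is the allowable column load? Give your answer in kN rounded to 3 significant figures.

Overburden at base level: q = 19 × 1.25 = 23.75 kPa.
Cohesion term c·N_c·s_c = 8 × 38.6 × 1.3 = 401.44 kPa; surcharge term q·N_q = 23.75 × 26.1 = 619.88 kPa; self-weight term 0.5·γ·B·N_γ·s_γ = 0.5 × 19 × 1.96 × 35.2 × 0.6 = 393.25 kPa.
q_ult = 401.44 + 619.88 + 393.25 = 1414.6 kPa.
Gross allowable pressure q_all = 1414.6 / 2.5 = 565.83 kPa.
Footing area = 3.0172 m², so allowable column load = 565.83 × 3.0172 = 1707.2 kN.

P_all ≈ 1710 kN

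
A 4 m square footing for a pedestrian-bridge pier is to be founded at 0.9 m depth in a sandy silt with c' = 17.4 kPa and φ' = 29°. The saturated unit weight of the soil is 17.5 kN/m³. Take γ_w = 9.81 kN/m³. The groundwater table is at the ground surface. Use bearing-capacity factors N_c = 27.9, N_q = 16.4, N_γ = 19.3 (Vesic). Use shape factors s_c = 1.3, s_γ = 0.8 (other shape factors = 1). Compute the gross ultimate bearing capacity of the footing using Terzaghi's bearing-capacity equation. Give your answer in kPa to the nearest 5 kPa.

γ' = 17.5 − 9.81 = 7.69 kN/m³ (submerged throughout). q = 7.69 × 0.9 = 6.921 kPa; the same γ' applies in the ½γBN_γ term.
c·N_c·s_c = 17.4 × 27.9 × 1.3 = 631.1 kPa
q·N_q = 6.921 × 16.4 = 113.5 kPa
0.5·γ·B·N_γ·s_γ = 0.5 × 7.69 × 4 × 19.3 × 0.8 = 237.47 kPa
q_ult = 631.1 + 113.5 + 237.47 = 982.07 kPa.

q_ult ≈ 980 kPa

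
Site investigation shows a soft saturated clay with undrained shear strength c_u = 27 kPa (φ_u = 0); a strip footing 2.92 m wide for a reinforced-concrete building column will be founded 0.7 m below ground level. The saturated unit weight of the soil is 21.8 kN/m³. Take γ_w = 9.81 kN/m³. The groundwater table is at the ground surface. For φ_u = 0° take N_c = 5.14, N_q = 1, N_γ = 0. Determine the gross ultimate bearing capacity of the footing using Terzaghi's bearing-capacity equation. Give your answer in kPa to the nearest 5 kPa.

q_ult ≈ 145 kPa

γ' = 21.8 − 9.81 = 11.99 kN/m³ (submerged throughout). q = 11.99 × 0.7 = 8.393 kPa.
c·N_c = 27 × 5.14 = 138.78 kPa
q·N_q = 8.393 × 1 = 8.393 kPa
q_ult = 138.78 + 8.393 = 147.17 kPa.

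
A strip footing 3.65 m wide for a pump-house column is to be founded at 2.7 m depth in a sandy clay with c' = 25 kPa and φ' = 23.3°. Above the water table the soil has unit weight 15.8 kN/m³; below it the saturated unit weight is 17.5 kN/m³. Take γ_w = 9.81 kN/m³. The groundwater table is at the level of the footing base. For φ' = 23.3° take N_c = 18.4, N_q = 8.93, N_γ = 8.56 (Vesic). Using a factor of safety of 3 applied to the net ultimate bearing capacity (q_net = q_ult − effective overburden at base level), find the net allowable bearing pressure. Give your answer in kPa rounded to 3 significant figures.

q_all(net) ≈ 306 kPa

Effective surcharge at the founding depth q = γ·D_f = 15.8 × 2.7 = 42.66 kPa.
The water table coincides with the base, so in the self-weight term γ → γ' = 7.69 kN/m³.
q_ult = c·N_c + q·N_q + 0.5·γ·B·N_γ
     = 25 × 18.4 + 42.66 × 8.93 + 0.5 × 7.69 × 3.65 × 8.56
     = 460 + 380.95 + 120.13 = 961.09 kPa.
Net ultimate: q_net = 961.09 − 42.66 = 918.43 kPa.
q_all(net) = 918.43 / 3 = 306.14 kPa.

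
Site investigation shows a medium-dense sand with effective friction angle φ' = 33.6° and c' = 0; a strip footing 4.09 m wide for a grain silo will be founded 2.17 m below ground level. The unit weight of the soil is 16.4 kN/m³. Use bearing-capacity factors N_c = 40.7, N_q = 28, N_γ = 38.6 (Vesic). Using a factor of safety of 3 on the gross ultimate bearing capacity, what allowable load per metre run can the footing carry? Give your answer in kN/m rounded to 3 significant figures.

Overburden at base level: q = 16.4 × 2.17 = 35.588 kPa.
Surcharge term q·N_q = 35.588 × 28 = 996.46 kPa; self-weight term 0.5·γ·B·N_γ = 0.5 × 16.4 × 4.09 × 38.6 = 1294.6 kPa.
q_ult = 996.46 + 1294.6 = 2291 kPa.
Gross allowable pressure q_all = 2291 / 3 = 763.68 kPa.
Allowable wall load = q_all × B = 763.68 × 4.09 = 3123.4 kN per metre run.

≈ 3120 kN/m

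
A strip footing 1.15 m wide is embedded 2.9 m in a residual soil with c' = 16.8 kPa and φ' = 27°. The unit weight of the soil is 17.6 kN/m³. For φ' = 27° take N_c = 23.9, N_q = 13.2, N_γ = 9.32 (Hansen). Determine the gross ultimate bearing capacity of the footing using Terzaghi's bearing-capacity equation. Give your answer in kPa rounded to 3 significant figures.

q_ult ≈ 1170 kPa

Overburden at base level: q = 17.6 × 2.9 = 51.04 kPa.
Cohesion term c·N_c = 16.8 × 23.9 = 401.52 kPa; surcharge term q·N_q = 51.04 × 13.2 = 673.73 kPa; self-weight term 0.5·γ·B·N_γ = 0.5 × 17.6 × 1.15 × 9.32 = 94.318 kPa.
q_ult = 401.52 + 673.73 + 94.318 = 1169.6 kPa.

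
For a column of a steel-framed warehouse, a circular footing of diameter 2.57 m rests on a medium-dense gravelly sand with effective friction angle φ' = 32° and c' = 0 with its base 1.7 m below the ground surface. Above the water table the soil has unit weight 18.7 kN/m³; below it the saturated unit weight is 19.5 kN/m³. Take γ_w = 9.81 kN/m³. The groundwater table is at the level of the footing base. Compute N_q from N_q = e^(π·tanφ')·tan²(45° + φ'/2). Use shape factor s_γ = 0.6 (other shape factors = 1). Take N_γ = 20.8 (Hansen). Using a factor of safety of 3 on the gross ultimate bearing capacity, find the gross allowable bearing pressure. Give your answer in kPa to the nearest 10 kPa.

N_q = e^(π·tan32°)·tan²(61°) = 23.18.
Effective surcharge at the founding depth q = γ·D_f = 18.7 × 1.7 = 31.79 kPa.
The water table coincides with the base, so in the self-weight term γ → γ' = 9.69 kN/m³.
q_ult = q·N_q + 0.5·γ·B·N_γ·s_γ
     = 31.79 × 23.177 + 0.5 × 9.69 × 2.57 × 20.8 × 0.6
     = 736.79 + 155.4 = 892.19 kPa.
q_all = 892.19 / 3 = 297.4 kPa.

q_all ≈ 300 kPa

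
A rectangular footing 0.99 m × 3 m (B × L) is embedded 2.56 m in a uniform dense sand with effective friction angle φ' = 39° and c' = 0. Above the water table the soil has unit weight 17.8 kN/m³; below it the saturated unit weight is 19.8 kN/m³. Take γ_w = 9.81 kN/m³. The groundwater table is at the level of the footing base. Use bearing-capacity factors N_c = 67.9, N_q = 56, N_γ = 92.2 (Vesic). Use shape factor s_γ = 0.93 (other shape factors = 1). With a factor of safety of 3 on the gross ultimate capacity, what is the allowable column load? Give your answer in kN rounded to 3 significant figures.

Overburden at base level: q = 17.8 × 2.56 = 45.568 kPa.
Below the base the soil is submerged, so the ½γBN_γ term uses γ' = 19.8 − 9.81 = 9.99 kN/m³.
Surcharge term q·N_q = 45.568 × 56 = 2551.8 kPa; self-weight term 0.5·γ·B·N_γ·s_γ = 0.5 × 9.99 × 0.99 × 92.2 × 0.93 = 424.02 kPa.
q_ult = 2551.8 + 424.02 = 2975.8 kPa.
Gross allowable pressure q_all = 2975.8 / 3 = 991.94 kPa.
Footing area = 2.97 m², so allowable column load = 991.94 × 2.97 = 2946.1 kN.

P_all ≈ 2950 kN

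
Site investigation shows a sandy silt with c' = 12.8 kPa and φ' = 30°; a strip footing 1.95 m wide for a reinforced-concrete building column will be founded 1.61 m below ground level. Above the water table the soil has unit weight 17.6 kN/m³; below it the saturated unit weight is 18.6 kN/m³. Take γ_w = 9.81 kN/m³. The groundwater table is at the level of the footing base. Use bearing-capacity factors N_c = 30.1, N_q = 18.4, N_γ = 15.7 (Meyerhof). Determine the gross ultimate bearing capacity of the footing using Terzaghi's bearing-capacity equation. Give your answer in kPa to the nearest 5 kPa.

q = γ·D_f = 17.6 × 1.61 = 28.336 kPa.
For the ½γBN_γ term take γ' = 18.6 − 9.81 = 8.79 kN/m³ (soil below base is submerged).
c·N_c = 12.8 × 30.1 = 385.28 kPa
q·N_q = 28.336 × 18.4 = 521.38 kPa
0.5·γ·B·N_γ = 0.5 × 8.79 × 1.95 × 15.7 = 134.55 kPa
q_ult = 385.28 + 521.38 + 134.55 = 1041.2 kPa.

q_ult ≈ 1040 kPa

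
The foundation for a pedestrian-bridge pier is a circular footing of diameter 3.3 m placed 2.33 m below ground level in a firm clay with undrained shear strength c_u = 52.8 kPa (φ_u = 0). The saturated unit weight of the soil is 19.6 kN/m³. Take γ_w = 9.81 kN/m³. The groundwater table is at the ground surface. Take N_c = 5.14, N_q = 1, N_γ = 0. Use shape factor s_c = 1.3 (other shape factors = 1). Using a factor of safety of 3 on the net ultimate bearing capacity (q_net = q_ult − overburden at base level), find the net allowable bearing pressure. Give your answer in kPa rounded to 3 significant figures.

γ' = 19.6 − 9.81 = 9.79 kN/m³ (submerged throughout). q = 9.79 × 2.33 = 22.811 kPa.
c·N_c·s_c = 52.8 × 5.14 × 1.3 = 352.81 kPa
q·N_q = 22.811 × 1 = 22.811 kPa
q_ult = 352.81 + 22.811 = 375.62 kPa.
q_net = 375.62 − 22.811 = 352.81 kPa.
q_all(net) = 352.81 / 3 = 117.6 kPa.

q_all(net) ≈ 118 kPa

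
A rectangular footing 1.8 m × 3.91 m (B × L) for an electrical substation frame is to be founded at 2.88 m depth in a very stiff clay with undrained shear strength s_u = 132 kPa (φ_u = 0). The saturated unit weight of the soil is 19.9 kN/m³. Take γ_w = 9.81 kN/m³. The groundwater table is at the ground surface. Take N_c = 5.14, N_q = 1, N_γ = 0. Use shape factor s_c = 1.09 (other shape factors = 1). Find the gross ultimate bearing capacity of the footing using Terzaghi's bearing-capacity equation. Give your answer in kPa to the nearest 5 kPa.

q_ult ≈ 770 kPa

γ' = 19.9 − 9.81 = 10.09 kN/m³ (submerged throughout). q = 10.09 × 2.88 = 29.059 kPa.
c·N_c·s_c = 132 × 5.14 × 1.09 = 739.54 kPa
q·N_q = 29.059 × 1 = 29.059 kPa
q_ult = 739.54 + 29.059 = 768.6 kPa.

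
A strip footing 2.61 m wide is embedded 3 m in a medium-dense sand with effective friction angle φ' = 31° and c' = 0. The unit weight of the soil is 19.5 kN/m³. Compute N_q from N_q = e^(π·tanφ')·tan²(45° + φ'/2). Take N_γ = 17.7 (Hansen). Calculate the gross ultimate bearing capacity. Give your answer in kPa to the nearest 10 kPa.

tan31° = 0.6009, so N_q = e^(π×0.6009)·tan²(60.5°) = 6.604 × 3.124 = 20.63.
Overburden at base level: q = 19.5 × 3 = 58.5 kPa.
Surcharge term q·N_q = 58.5 × 20.631 = 1206.9 kPa; self-weight term 0.5·γ·B·N_γ = 0.5 × 19.5 × 2.61 × 17.7 = 450.42 kPa.
q_ult = 1206.9 + 450.42 = 1657.3 kPa.

q_ult ≈ 1660 kPa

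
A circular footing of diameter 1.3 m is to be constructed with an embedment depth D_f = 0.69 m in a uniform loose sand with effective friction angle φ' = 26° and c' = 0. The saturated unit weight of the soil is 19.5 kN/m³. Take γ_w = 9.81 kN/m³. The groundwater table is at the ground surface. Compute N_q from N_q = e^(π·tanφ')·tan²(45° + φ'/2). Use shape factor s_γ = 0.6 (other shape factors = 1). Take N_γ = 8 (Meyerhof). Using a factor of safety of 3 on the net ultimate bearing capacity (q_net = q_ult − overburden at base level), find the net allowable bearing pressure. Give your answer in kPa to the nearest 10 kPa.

N_q = e^(π·tan26°)·tan²(58°) = 11.85.
γ' = 19.5 − 9.81 = 9.69 kN/m³ (submerged throughout). q = 9.69 × 0.69 = 6.6861 kPa; the same γ' applies in the ½γBN_γ term.
q·N_q = 6.6861 × 11.854 = 79.258 kPa
0.5·γ·B·N_γ·s_γ = 0.5 × 9.69 × 1.3 × 8 × 0.6 = 30.233 kPa
q_ult = 79.258 + 30.233 = 109.49 kPa.
q_net = 109.49 − 6.6861 = 102.81 kPa.
q_all(net) = 102.81 / 3 = 34.268 kPa.

q_all(net) ≈ 30 kPa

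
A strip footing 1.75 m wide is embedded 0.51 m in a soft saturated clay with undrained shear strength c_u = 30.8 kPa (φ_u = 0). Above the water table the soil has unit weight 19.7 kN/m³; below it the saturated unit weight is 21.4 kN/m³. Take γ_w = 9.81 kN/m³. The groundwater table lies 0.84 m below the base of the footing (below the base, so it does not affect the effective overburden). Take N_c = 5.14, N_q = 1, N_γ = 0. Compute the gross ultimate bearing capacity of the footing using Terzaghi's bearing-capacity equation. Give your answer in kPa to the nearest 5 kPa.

q_ult ≈ 170 kPa

Overburden at base level: q = 19.7 × 0.51 = 10.047 kPa.
Cohesion term c·N_c = 30.8 × 5.14 = 158.31 kPa; surcharge term q·N_q = 10.047 × 1 = 10.047 kPa.
q_ult = 158.31 + 10.047 = 168.36 kPa.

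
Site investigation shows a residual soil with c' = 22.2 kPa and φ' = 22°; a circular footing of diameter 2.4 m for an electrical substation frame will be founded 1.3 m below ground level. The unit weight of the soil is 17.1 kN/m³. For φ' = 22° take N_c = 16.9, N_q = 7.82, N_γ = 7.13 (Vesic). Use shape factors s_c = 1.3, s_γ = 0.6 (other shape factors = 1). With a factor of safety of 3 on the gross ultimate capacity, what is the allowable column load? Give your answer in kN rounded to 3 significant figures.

P_all ≈ 1130 kN

Effective surcharge at the founding depth q = γ·D_f = 17.1 × 1.3 = 22.23 kPa.
q_ult = c·N_c·s_c + q·N_q + 0.5·γ·B·N_γ·s_γ
     = 22.2 × 16.9 × 1.3 + 22.23 × 7.82 + 0.5 × 17.1 × 2.4 × 7.13 × 0.6
     = 487.73 + 173.84 + 87.785 = 749.36 kPa.
Gross allowable pressure q_all = 749.36 / 3 = 249.79 kPa.
Footing area = 4.5239 m², so allowable column load = 249.79 × 4.5239 = 1130 kN.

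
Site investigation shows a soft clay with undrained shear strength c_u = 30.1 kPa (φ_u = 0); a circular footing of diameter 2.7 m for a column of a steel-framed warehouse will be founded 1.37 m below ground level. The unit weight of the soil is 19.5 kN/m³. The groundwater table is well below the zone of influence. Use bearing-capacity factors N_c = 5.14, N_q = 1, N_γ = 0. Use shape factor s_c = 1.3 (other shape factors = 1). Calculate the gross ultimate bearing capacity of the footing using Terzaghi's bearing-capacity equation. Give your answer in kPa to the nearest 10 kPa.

q = γ·D_f = 19.5 × 1.37 = 26.715 kPa.
c·N_c·s_c = 30.1 × 5.14 × 1.3 = 201.13 kPa
q·N_q = 26.715 × 1 = 26.715 kPa
q_ult = 201.13 + 26.715 = 227.84 kPa.

q_ult ≈ 230 kPa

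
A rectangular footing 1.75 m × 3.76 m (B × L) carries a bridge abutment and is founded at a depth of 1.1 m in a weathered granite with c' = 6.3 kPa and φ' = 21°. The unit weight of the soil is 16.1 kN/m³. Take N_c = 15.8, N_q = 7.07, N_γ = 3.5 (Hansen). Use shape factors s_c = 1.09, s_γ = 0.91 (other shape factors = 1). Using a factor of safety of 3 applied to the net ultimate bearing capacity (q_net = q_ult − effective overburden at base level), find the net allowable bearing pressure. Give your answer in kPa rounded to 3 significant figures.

q_all(net) ≈ 87 kPa

q = γ·D_f = 16.1 × 1.1 = 17.71 kPa.
c·N_c·s_c = 6.3 × 15.8 × 1.09 = 108.5 kPa
q·N_q = 17.71 × 7.07 = 125.21 kPa
0.5·γ·B·N_γ·s_γ = 0.5 × 16.1 × 1.75 × 3.5 × 0.91 = 44.869 kPa
q_ult = 108.5 + 125.21 + 44.869 = 278.58 kPa.
Net ultimate: q_net = 278.58 − 17.71 = 260.87 kPa.
q_all(net) = 260.87 / 3 = 86.956 kPa.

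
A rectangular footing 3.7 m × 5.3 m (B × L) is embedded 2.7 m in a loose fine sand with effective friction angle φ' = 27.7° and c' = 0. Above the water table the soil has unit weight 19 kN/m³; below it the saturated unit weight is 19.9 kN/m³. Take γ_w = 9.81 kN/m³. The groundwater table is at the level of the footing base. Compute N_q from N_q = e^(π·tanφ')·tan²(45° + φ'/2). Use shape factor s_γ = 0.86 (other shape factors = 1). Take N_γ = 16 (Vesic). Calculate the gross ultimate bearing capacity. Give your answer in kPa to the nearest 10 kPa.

q_ult ≈ 990 kPa

tan27.7° = 0.525, so N_q = e^(π×0.525)·tan²(58.85°) = 5.204 × 2.737 = 14.24.
Overburden at base level: q = 19 × 2.7 = 51.3 kPa.
Below the base the soil is submerged, so the ½γBN_γ term uses γ' = 19.9 − 9.81 = 10.09 kN/m³.
Surcharge term q·N_q = 51.3 × 14.244 = 730.7 kPa; self-weight term 0.5·γ·B·N_γ·s_γ = 0.5 × 10.09 × 3.7 × 16 × 0.86 = 256.85 kPa.
q_ult = 730.7 + 256.85 = 987.55 kPa.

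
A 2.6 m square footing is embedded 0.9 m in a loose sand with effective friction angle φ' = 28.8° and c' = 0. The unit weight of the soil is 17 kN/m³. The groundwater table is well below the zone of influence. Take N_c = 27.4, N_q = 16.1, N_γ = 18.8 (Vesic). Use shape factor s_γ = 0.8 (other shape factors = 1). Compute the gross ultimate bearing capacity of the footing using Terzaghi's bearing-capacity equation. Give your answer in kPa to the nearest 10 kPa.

q_ult ≈ 580 kPa

Overburden at base level: q = 17 × 0.9 = 15.3 kPa.
Surcharge term q·N_q = 15.3 × 16.1 = 246.33 kPa; self-weight term 0.5·γ·B·N_γ·s_γ = 0.5 × 17 × 2.6 × 18.8 × 0.8 = 332.38 kPa.
q_ult = 246.33 + 332.38 = 578.71 kPa.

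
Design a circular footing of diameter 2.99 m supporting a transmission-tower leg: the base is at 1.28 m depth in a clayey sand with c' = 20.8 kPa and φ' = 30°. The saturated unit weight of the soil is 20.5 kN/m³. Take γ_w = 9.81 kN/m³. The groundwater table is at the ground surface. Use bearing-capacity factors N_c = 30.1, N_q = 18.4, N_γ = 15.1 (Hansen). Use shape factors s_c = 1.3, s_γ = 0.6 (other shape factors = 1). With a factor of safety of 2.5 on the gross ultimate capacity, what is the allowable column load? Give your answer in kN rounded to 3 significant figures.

P_all ≈ 3400 kN

Water table at ground surface, so effective unit weight γ' = 20.5 − 9.81 = 10.69 kN/m³ is used throughout; overburden q = 10.69 × 1.28 = 13.683 kPa; the same γ' applies in the ½γBN_γ term.
Cohesion term c·N_c·s_c = 20.8 × 30.1 × 1.3 = 813.9 kPa; surcharge term q·N_q = 13.683 × 18.4 = 251.77 kPa; self-weight term 0.5·γ·B·N_γ·s_γ = 0.5 × 10.69 × 2.99 × 15.1 × 0.6 = 144.79 kPa.
q_ult = 813.9 + 251.77 + 144.79 = 1210.5 kPa.
Gross allowable pressure q_all = 1210.5 / 2.5 = 484.19 kPa.
Footing area = 7.0215 m², so allowable column load = 484.19 × 7.0215 = 3399.7 kN.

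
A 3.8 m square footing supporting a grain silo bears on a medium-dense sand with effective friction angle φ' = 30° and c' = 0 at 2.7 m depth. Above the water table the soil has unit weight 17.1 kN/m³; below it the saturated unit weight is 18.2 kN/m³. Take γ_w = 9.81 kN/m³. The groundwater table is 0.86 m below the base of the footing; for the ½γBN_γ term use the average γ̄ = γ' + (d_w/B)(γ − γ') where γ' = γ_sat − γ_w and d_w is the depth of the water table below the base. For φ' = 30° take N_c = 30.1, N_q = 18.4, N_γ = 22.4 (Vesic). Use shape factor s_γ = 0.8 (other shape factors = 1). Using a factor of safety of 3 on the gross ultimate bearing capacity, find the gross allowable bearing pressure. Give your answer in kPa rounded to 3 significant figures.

q_all ≈ 401 kPa

Effective surcharge at the founding depth q = γ·D_f = 17.1 × 2.7 = 46.17 kPa.
With d_w = 0.86 m < B, γ̄ = 8.39 + (0.86/3.8) × (17.1 − 8.39) = 10.361 kN/m³.
q_ult = q·N_q + 0.5·γ·B·N_γ·s_γ
     = 46.17 × 18.4 + 0.5 × 10.361 × 3.8 × 22.4 × 0.8
     = 849.53 + 352.78 = 1202.3 kPa.
q_all = 1202.3 / 3 = 400.77 kPa.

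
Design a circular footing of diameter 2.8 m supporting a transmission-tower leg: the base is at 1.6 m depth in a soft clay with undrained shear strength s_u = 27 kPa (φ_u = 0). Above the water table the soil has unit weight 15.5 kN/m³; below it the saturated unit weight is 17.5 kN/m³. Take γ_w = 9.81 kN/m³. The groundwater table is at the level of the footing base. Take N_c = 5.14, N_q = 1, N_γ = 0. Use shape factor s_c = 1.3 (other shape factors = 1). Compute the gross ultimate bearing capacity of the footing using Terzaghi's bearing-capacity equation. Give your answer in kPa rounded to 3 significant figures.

q_ult ≈ 205 kPa

Overburden at base level: q = 15.5 × 1.6 = 24.8 kPa.
Cohesion term c·N_c·s_c = 27 × 5.14 × 1.3 = 180.41 kPa; surcharge term q·N_q = 24.8 × 1 = 24.8 kPa.
q_ult = 180.41 + 24.8 = 205.21 kPa.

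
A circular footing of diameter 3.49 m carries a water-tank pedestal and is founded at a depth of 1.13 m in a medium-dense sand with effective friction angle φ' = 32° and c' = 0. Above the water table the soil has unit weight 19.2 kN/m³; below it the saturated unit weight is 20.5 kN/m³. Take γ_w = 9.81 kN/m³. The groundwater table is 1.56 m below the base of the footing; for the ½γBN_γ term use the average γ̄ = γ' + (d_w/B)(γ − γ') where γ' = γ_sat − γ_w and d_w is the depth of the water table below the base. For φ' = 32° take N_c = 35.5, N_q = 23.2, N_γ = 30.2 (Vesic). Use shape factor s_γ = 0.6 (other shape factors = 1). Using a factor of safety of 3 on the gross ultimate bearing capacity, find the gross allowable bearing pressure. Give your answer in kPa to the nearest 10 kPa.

Overburden at base level: q = 19.2 × 1.13 = 21.696 kPa.
The water table is 1.56 m below the base (< B = 3.49 m), so the ½γBN_γ term uses γ̄ = γ' + (d_w/B)(γ − γ') = 10.69 + (1.56/3.49)(19.2 − 10.69) = 14.494 kN/m³.
Surcharge term q·N_q = 21.696 × 23.2 = 503.35 kPa; self-weight term 0.5·γ·B·N_γ·s_γ = 0.5 × 14.494 × 3.49 × 30.2 × 0.6 = 458.29 kPa.
q_ult = 503.35 + 458.29 = 961.64 kPa.
q_all = 961.64 / 3 = 320.55 kPa.

q_all ≈ 320 kPa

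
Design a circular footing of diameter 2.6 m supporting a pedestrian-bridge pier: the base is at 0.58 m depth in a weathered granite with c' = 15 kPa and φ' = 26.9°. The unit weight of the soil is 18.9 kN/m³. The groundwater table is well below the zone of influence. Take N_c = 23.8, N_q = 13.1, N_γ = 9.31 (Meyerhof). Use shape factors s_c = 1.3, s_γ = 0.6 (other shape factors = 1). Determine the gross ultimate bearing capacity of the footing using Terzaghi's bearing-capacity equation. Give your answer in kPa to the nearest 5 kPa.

q_ult ≈ 745 kPa

Overburden at base level: q = 18.9 × 0.58 = 10.962 kPa.
Cohesion term c·N_c·s_c = 15 × 23.8 × 1.3 = 464.1 kPa; surcharge term q·N_q = 10.962 × 13.1 = 143.6 kPa; self-weight term 0.5·γ·B·N_γ·s_γ = 0.5 × 18.9 × 2.6 × 9.31 × 0.6 = 137.25 kPa.
q_ult = 464.1 + 143.6 + 137.25 = 744.95 kPa.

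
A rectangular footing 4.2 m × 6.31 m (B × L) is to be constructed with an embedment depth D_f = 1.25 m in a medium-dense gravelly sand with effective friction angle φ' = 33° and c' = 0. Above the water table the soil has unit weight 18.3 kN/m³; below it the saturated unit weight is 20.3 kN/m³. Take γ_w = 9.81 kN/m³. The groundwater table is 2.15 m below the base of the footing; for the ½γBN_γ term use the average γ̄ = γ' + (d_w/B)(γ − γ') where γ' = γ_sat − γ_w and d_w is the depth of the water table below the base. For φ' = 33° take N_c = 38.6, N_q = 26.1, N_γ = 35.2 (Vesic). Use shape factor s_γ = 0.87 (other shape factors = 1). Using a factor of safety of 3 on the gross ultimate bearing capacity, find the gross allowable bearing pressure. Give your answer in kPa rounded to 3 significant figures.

q_all ≈ 510 kPa

q = γ·D_f = 18.3 × 1.25 = 22.875 kPa.
γ' = 10.49 kN/m³; averaging over the depth B below the base, γ̄ = γ' + (d_w/B)(γ − γ') = 14.488 kN/m³.
q·N_q = 22.875 × 26.1 = 597.04 kPa
0.5·γ·B·N_γ·s_γ = 0.5 × 14.488 × 4.2 × 35.2 × 0.87 = 931.73 kPa
q_ult = 597.04 + 931.73 = 1528.8 kPa.
q_all = 1528.8 / 3 = 509.59 kPa.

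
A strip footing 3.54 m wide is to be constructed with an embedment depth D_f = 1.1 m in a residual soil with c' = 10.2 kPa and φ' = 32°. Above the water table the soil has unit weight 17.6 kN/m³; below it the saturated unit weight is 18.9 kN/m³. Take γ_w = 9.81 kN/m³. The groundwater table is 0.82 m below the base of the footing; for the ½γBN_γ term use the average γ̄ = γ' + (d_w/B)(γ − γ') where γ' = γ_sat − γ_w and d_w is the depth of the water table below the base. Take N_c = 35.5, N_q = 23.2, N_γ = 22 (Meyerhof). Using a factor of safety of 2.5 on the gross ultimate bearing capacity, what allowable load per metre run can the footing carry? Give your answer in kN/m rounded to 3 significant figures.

≈ 1760 kN/m

Overburden at base level: q = 17.6 × 1.1 = 19.36 kPa.
The water table is 0.82 m below the base (< B = 3.54 m), so the ½γBN_γ term uses γ̄ = γ' + (d_w/B)(γ − γ') = 9.09 + (0.82/3.54)(17.6 − 9.09) = 11.061 kN/m³.
Cohesion term c·N_c = 10.2 × 35.5 = 362.1 kPa; surcharge term q·N_q = 19.36 × 23.2 = 449.15 kPa; self-weight term 0.5·γ·B·N_γ = 0.5 × 11.061 × 3.54 × 22 = 430.72 kPa.
q_ult = 362.1 + 449.15 + 430.72 = 1242 kPa.
Gross allowable pressure q_all = 1242 / 2.5 = 496.79 kPa.
Allowable wall load = q_all × B = 496.79 × 3.54 = 1758.6 kN per metre run.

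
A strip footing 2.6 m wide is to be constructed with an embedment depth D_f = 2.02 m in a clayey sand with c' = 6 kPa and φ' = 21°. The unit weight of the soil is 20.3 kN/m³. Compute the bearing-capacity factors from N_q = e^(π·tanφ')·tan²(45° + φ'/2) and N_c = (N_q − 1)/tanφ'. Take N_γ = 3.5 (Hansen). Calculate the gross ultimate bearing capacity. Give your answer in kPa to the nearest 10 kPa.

tan21° = 0.3839, so N_q = e^(π×0.3839)·tan²(55.5°) = 3.34 × 2.117 = 7.07.
N_c = (7.07 − 1)/tan21° = 15.81.
Overburden at base level: q = 20.3 × 2.02 = 41.006 kPa.
Cohesion term c·N_c = 6 × 15.815 = 94.889 kPa; surcharge term q·N_q = 41.006 × 7.0708 = 289.94 kPa; self-weight term 0.5·γ·B·N_γ = 0.5 × 20.3 × 2.6 × 3.5 = 92.365 kPa.
q_ult = 94.889 + 289.94 + 92.365 = 477.2 kPa.

q_ult ≈ 480 kPa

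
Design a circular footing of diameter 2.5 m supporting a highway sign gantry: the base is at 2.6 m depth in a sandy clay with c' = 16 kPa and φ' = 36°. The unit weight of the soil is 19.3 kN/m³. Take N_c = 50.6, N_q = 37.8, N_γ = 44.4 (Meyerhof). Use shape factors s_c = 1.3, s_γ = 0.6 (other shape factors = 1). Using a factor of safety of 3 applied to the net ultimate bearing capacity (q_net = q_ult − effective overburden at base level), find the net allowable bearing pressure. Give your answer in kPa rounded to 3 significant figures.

q_all(net) ≈ 1180 kPa

Overburden at base level: q = 19.3 × 2.6 = 50.18 kPa.
Cohesion term c·N_c·s_c = 16 × 50.6 × 1.3 = 1052.5 kPa; surcharge term q·N_q = 50.18 × 37.8 = 1896.8 kPa; self-weight term 0.5·γ·B·N_γ·s_γ = 0.5 × 19.3 × 2.5 × 44.4 × 0.6 = 642.69 kPa.
q_ult = 1052.5 + 1896.8 + 642.69 = 3592 kPa.
Net ultimate: q_net = 3592 − 50.18 = 3541.8 kPa.
q_all(net) = 3541.8 / 3 = 1180.6 kPa.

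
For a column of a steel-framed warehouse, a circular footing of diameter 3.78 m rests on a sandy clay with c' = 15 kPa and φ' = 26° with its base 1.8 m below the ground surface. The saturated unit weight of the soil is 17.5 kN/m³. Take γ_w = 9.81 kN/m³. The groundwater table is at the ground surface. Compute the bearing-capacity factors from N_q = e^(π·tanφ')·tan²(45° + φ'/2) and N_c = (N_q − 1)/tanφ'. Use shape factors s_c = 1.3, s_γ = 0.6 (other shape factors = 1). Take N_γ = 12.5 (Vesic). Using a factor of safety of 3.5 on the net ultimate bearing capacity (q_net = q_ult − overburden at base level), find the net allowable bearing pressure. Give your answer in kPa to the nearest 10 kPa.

q_all(net) ≈ 200 kPa

N_q = e^(π·tan26°)·tan²(58°) = 11.85; N_c = (N_q − 1)/tanφ' = 22.25.
Water table at ground surface, so effective unit weight γ' = 17.5 − 9.81 = 7.69 kN/m³ is used throughout; overburden q = 7.69 × 1.8 = 13.842 kPa; the same γ' applies in the ½γBN_γ term.
Cohesion term c·N_c·s_c = 15 × 22.254 × 1.3 = 433.96 kPa; surcharge term q·N_q = 13.842 × 11.854 = 164.09 kPa; self-weight term 0.5·γ·B·N_γ·s_γ = 0.5 × 7.69 × 3.78 × 12.5 × 0.6 = 109.01 kPa.
q_ult = 433.96 + 164.09 + 109.01 = 707.05 kPa.
q_net = 707.05 − 13.842 = 693.21 kPa.
q_all(net) = 693.21 / 3.5 = 198.06 kPa.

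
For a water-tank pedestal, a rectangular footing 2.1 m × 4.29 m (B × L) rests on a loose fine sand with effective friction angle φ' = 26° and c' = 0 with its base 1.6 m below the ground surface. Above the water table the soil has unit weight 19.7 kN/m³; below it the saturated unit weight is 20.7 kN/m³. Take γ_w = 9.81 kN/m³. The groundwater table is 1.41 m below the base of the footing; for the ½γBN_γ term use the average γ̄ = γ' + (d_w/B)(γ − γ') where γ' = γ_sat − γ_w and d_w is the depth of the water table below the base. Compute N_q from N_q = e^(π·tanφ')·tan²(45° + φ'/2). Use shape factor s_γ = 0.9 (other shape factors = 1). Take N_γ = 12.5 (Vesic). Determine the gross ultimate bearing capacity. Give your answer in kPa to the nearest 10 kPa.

tan26° = 0.4877, so N_q = e^(π×0.4877)·tan²(58°) = 4.629 × 2.561 = 11.85.
q = γ·D_f = 19.7 × 1.6 = 31.52 kPa.
γ' = 10.89 kN/m³; averaging over the depth B below the base, γ̄ = γ' + (d_w/B)(γ − γ') = 16.805 kN/m³.
q·N_q = 31.52 × 11.854 = 373.64 kPa
0.5·γ·B·N_γ·s_γ = 0.5 × 16.805 × 2.1 × 12.5 × 0.9 = 198.51 kPa
q_ult = 373.64 + 198.51 = 572.16 kPa.

q_ult ≈ 570 kPa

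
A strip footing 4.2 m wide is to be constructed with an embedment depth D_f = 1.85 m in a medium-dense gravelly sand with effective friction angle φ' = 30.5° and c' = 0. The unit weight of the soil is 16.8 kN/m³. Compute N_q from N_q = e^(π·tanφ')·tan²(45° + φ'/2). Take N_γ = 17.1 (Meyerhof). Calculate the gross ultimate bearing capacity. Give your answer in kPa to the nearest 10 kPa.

q_ult ≈ 1210 kPa

tan30.5° = 0.589, so N_q = e^(π×0.589)·tan²(60.25°) = 6.363 × 3.061 = 19.48.
Effective surcharge at the founding depth q = γ·D_f = 16.8 × 1.85 = 31.08 kPa.
q_ult = q·N_q + 0.5·γ·B·N_γ
     = 31.08 × 19.479 + 0.5 × 16.8 × 4.2 × 17.1
     = 605.42 + 603.29 = 1208.7 kPa.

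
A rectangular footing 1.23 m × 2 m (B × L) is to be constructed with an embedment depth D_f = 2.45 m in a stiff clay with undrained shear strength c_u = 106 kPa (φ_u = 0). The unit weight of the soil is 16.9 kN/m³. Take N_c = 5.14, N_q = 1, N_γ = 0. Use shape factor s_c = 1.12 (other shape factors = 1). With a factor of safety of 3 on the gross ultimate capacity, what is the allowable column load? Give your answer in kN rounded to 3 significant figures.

P_all ≈ 534 kN

q = γ·D_f = 16.9 × 2.45 = 41.405 kPa.
c·N_c·s_c = 106 × 5.14 × 1.12 = 610.22 kPa
q·N_q = 41.405 × 1 = 41.405 kPa
q_ult = 610.22 + 41.405 = 651.63 kPa.
Gross allowable pressure q_all = 651.63 / 3 = 217.21 kPa.
Footing area = 2.46 m², so allowable column load = 217.21 × 2.46 = 534.33 kN.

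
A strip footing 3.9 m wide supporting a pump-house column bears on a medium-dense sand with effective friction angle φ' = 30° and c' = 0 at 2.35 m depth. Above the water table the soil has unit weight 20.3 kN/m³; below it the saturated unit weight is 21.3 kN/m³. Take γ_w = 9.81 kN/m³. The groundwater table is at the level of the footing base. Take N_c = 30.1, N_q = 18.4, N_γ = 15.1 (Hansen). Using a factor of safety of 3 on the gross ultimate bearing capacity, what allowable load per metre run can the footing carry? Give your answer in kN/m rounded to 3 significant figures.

≈ 1580 kN/m

Overburden at base level: q = 20.3 × 2.35 = 47.705 kPa.
Below the base the soil is submerged, so the ½γBN_γ term uses γ' = 21.3 − 9.81 = 11.49 kN/m³.
Surcharge term q·N_q = 47.705 × 18.4 = 877.77 kPa; self-weight term 0.5·γ·B·N_γ = 0.5 × 11.49 × 3.9 × 15.1 = 338.32 kPa.
q_ult = 877.77 + 338.32 = 1216.1 kPa.
Gross allowable pressure q_all = 1216.1 / 3 = 405.37 kPa.
Allowable wall load = q_all × B = 405.37 × 3.9 = 1580.9 kN per metre run.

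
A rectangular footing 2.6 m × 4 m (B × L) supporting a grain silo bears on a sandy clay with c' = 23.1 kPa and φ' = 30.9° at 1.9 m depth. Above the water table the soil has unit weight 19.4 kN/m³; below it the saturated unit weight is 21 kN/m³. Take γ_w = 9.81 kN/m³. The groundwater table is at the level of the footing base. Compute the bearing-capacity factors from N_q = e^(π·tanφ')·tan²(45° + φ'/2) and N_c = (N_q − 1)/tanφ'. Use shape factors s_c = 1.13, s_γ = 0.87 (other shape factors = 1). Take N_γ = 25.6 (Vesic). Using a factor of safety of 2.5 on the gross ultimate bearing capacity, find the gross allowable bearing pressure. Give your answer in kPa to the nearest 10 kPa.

N_q = e^(π·tan30.9°)·tan²(60.45°) = 20.39; N_c = (N_q − 1)/tanφ' = 32.41.
Effective surcharge at the founding depth q = γ·D_f = 19.4 × 1.9 = 36.86 kPa.
The water table coincides with the base, so in the self-weight term γ → γ' = 11.19 kN/m³.
q_ult = c·N_c·s_c + q·N_q + 0.5·γ·B·N_γ·s_γ
     = 23.1 × 32.406 × 1.13 + 36.86 × 20.394 + 0.5 × 11.19 × 2.6 × 25.6 × 0.87
     = 845.88 + 751.74 + 323.99 = 1921.6 kPa.
q_all = 1921.6 / 2.5 = 768.65 kPa.

q_all ≈ 770 kPa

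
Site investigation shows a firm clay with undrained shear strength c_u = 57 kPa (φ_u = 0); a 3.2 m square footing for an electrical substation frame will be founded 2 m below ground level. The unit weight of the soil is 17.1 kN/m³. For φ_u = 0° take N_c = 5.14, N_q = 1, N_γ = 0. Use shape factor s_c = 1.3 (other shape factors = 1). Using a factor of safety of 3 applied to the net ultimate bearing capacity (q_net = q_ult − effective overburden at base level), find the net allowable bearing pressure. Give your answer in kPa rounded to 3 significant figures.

q_all(net) ≈ 127 kPa

q = γ·D_f = 17.1 × 2 = 34.2 kPa.
c·N_c·s_c = 57 × 5.14 × 1.3 = 380.87 kPa
q·N_q = 34.2 × 1 = 34.2 kPa
q_ult = 380.87 + 34.2 = 415.07 kPa.
Net ultimate: q_net = 415.07 − 34.2 = 380.87 kPa.
q_all(net) = 380.87 / 3 = 126.96 kPa.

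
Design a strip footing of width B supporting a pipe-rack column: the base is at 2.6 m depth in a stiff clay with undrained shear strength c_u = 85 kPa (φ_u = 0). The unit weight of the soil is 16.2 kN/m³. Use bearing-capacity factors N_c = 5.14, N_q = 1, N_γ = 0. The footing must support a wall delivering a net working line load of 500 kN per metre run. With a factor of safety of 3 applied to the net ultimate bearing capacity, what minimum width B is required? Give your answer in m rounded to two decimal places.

B = 3.43 m

Overburden at base level: q = 16.2 × 2.6 = 42.12 kPa.
Cohesion term c·N_c = 85 × 5.14 = 436.9 kPa; surcharge term q·N_q = 42.12 × 1 = 42.12 kPa.
q_ult = 436.9 + 42.12 = 479.02 kPa.
For φ = 0 the ½γBN_γ term vanishes, so q_ult is independent of B. q_net = 479.02 − 42.12 = 436.9 kPa; q_all(net) = 436.9/3 = 145.63 kPa.
Required width B = w / q_all(net) = 500 / 145.63 = 3.433 m.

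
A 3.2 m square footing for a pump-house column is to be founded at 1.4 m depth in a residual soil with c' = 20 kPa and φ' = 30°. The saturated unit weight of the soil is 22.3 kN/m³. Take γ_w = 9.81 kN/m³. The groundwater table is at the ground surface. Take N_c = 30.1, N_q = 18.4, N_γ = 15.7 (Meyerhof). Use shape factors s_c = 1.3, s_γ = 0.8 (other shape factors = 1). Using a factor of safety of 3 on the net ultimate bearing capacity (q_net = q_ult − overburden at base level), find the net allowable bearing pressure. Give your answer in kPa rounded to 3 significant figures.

Water table at ground surface, so effective unit weight γ' = 22.3 − 9.81 = 12.49 kN/m³ is used throughout; overburden q = 12.49 × 1.4 = 17.486 kPa; the same γ' applies in the ½γBN_γ term.
Cohesion term c·N_c·s_c = 20 × 30.1 × 1.3 = 782.6 kPa; surcharge term q·N_q = 17.486 × 18.4 = 321.74 kPa; self-weight term 0.5·γ·B·N_γ·s_γ = 0.5 × 12.49 × 3.2 × 15.7 × 0.8 = 251 kPa.
q_ult = 782.6 + 321.74 + 251 = 1355.3 kPa.
q_net = 1355.3 − 17.486 = 1337.9 kPa.
q_all(net) = 1337.9 / 3 = 445.95 kPa.

q_all(net) ≈ 446 kPa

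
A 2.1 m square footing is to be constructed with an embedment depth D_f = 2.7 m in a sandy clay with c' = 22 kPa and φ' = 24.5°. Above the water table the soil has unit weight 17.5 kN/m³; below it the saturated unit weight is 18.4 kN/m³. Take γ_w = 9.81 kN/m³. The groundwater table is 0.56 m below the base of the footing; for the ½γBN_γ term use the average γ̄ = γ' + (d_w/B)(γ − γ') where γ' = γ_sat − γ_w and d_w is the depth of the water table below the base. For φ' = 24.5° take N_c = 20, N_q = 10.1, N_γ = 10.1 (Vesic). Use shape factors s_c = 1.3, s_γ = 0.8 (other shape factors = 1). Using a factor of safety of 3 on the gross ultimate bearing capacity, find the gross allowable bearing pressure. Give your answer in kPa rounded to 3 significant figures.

q_all ≈ 381 kPa

q = γ·D_f = 17.5 × 2.7 = 47.25 kPa.
γ' = 8.59 kN/m³; averaging over the depth B below the base, γ̄ = γ' + (d_w/B)(γ − γ') = 10.966 kN/m³.
c·N_c·s_c = 22 × 20 × 1.3 = 572 kPa
q·N_q = 47.25 × 10.1 = 477.22 kPa
0.5·γ·B·N_γ·s_γ = 0.5 × 10.966 × 2.1 × 10.1 × 0.8 = 93.036 kPa
q_ult = 572 + 477.22 + 93.036 = 1142.3 kPa.
q_all = 1142.3 / 3 = 380.75 kPa.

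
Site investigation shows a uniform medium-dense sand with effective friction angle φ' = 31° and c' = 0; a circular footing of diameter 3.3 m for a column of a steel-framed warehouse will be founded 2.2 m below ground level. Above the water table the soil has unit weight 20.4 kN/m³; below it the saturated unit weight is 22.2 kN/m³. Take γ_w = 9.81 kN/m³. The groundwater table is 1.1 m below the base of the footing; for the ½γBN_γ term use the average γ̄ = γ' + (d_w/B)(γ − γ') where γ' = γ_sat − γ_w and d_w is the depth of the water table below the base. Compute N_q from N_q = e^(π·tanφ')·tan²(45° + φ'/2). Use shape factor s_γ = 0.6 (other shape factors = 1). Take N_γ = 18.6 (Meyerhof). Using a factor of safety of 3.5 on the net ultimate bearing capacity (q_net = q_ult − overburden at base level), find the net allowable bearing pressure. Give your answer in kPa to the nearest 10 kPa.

N_q = e^(π·tan31°)·tan²(60.5°) = 20.63.
Overburden at base level: q = 20.4 × 2.2 = 44.88 kPa.
The water table is 1.1 m below the base (< B = 3.3 m), so the ½γBN_γ term uses γ̄ = γ' + (d_w/B)(γ − γ') = 12.39 + (1.1/3.3)(20.4 − 12.39) = 15.06 kN/m³.
Surcharge term q·N_q = 44.88 × 20.631 = 925.91 kPa; self-weight term 0.5·γ·B·N_γ·s_γ = 0.5 × 15.06 × 3.3 × 18.6 × 0.6 = 277.31 kPa.
q_ult = 925.91 + 277.31 = 1203.2 kPa.
q_net = 1203.2 − 44.88 = 1158.3 kPa.
q_all(net) = 1158.3 / 3.5 = 330.96 kPa.

q_all(net) ≈ 330 kPa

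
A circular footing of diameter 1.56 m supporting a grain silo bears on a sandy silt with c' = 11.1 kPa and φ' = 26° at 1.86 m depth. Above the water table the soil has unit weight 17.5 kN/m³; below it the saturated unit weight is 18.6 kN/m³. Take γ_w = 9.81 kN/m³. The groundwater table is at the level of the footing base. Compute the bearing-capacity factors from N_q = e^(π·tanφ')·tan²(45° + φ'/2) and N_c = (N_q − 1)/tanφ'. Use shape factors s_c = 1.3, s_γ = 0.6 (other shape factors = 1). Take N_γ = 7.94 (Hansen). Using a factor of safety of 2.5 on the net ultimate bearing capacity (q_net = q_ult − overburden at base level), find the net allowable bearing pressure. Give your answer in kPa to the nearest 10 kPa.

N_q = e^(π·tan26°)·tan²(58°) = 11.85; N_c = (N_q − 1)/tanφ' = 22.25.
Effective surcharge at the founding depth q = γ·D_f = 17.5 × 1.86 = 32.55 kPa.
The water table coincides with the base, so in the self-weight term γ → γ' = 8.79 kN/m³.
q_ult = c·N_c·s_c + q·N_q + 0.5·γ·B·N_γ·s_γ
     = 11.1 × 22.254 × 1.3 + 32.55 × 11.854 + 0.5 × 8.79 × 1.56 × 7.94 × 0.6
     = 321.13 + 385.85 + 32.663 = 739.65 kPa.
q_net = 739.65 − 32.55 = 707.1 kPa.
q_all(net) = 707.1 / 2.5 = 282.84 kPa.

q_all(net) ≈ 280 kPa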